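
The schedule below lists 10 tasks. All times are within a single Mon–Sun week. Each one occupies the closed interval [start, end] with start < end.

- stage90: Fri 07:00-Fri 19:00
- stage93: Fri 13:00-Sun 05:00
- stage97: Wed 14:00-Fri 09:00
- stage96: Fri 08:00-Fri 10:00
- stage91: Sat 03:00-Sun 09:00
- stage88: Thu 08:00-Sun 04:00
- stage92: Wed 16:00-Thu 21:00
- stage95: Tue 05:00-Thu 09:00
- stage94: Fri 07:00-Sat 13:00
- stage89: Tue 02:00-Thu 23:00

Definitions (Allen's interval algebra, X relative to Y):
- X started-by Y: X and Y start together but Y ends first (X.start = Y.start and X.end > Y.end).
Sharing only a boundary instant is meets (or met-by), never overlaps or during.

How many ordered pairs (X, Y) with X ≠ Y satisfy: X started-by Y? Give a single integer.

1

Checking all 90 ordered pairs for relation 'started-by'; matching pairs in alphabetical order:
(stage94, stage90): stage94 started-by stage90 ✓
Count: 1.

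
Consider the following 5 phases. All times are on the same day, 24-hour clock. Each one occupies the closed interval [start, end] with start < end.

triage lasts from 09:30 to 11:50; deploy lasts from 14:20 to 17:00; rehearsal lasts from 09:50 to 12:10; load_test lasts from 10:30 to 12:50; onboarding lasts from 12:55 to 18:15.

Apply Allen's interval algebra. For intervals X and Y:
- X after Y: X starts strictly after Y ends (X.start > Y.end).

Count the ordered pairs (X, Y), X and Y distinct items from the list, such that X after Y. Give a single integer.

Checking all 20 ordered pairs for relation 'after'; matching pairs in alphabetical order:
(deploy, load_test): deploy after load_test ✓
(deploy, rehearsal): deploy after rehearsal ✓
(deploy, triage): deploy after triage ✓
(onboarding, load_test): onboarding after load_test ✓
(onboarding, rehearsal): onboarding after rehearsal ✓
(onboarding, triage): onboarding after triage ✓
Count: 6.

6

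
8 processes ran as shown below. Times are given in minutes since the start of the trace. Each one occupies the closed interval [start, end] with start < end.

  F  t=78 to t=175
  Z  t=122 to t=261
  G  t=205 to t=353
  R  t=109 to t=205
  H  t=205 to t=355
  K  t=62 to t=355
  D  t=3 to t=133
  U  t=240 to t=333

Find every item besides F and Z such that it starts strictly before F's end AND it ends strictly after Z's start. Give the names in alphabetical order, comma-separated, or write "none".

D, K, R

Conditions: its start is strictly before F's end (X.start < t=175) AND its end is strictly after Z's start (X.end > t=122).
D: start t=3 < t=175? ✓; end t=133 > t=122? ✓ → yes.
G: start t=205 < t=175? ✗; end t=353 > t=122? ✓ → no.
H: start t=205 < t=175? ✗; end t=355 > t=122? ✓ → no.
K: start t=62 < t=175? ✓; end t=355 > t=122? ✓ → yes.
R: start t=109 < t=175? ✓; end t=205 > t=122? ✓ → yes.
U: start t=240 < t=175? ✗; end t=333 > t=122? ✓ → no.
Result: D, K, R.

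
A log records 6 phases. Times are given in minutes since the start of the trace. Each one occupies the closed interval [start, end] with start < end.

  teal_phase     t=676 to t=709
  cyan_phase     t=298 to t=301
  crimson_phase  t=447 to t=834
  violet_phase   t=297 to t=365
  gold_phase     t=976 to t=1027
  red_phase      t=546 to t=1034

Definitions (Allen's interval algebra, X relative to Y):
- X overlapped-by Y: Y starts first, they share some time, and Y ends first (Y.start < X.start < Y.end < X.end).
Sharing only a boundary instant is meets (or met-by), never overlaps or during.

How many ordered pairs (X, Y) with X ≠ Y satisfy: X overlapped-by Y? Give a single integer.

1

Checking all 30 ordered pairs for relation 'overlapped-by'; matching pairs in alphabetical order:
(red_phase, crimson_phase): red_phase overlapped-by crimson_phase ✓
Count: 1.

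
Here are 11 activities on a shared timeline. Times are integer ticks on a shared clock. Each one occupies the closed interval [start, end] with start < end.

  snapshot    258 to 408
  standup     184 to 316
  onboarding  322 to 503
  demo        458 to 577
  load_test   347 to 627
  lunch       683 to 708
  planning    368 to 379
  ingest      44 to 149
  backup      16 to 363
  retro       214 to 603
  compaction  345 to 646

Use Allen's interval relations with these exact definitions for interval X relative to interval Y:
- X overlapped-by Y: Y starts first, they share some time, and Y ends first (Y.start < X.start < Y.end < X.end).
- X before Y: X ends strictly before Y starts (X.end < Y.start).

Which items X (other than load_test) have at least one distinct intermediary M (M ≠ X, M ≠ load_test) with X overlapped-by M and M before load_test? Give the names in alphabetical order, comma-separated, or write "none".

Target load_test = [347, 627].
Intermediaries M with M before load_test: ingest, standup.
Via ingest — items with X overlapped-by ingest: none.
Via standup — items with X overlapped-by standup: retro, snapshot.
Union: retro, snapshot.

retro, snapshot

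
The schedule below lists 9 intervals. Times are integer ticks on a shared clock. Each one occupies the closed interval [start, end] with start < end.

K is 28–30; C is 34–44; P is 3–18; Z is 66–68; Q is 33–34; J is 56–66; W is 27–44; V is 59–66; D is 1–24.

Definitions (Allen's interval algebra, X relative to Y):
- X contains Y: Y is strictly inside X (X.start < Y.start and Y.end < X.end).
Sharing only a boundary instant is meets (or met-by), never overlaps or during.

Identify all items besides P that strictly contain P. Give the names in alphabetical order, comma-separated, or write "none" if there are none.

Target P = [3, 18].
C [34, 44] → after → no.
D [1, 24] → contains → yes.
J [56, 66] → after → no.
K [28, 30] → after → no.
Q [33, 34] → after → no.
V [59, 66] → after → no.
W [27, 44] → after → no.
Z [66, 68] → after → no.
Result: D.

D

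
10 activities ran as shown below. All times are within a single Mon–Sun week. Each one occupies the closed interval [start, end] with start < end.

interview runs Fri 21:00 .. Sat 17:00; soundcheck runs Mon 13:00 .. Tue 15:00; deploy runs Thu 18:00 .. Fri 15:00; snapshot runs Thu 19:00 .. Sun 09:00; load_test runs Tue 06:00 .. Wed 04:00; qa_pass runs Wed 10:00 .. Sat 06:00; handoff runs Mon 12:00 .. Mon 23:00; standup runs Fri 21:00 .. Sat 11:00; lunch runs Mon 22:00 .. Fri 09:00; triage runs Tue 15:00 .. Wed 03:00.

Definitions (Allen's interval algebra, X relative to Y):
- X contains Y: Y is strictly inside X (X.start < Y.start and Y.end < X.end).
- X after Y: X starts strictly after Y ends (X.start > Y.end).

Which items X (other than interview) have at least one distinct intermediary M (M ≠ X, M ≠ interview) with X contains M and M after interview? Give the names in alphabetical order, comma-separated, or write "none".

Target interview = [Fri 21:00, Sat 17:00].
Intermediaries M with M after interview: none.
Union: none.

none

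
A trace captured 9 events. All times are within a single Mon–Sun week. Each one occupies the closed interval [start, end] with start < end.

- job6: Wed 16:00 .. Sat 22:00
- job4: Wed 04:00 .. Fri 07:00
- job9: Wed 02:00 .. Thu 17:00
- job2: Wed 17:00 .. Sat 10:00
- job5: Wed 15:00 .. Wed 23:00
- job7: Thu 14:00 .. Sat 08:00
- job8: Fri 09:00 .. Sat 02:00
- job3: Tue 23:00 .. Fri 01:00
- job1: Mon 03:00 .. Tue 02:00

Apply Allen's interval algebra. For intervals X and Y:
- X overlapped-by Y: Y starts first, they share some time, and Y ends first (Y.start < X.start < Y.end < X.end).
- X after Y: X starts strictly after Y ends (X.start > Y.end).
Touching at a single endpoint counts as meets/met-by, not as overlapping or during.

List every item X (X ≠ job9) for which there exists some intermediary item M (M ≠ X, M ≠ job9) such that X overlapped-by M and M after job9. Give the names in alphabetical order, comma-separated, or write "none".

Target job9 = [Wed 02:00, Thu 17:00].
Intermediaries M with M after job9: job8.
Via job8 — items with X overlapped-by job8: none.
Union: none.

none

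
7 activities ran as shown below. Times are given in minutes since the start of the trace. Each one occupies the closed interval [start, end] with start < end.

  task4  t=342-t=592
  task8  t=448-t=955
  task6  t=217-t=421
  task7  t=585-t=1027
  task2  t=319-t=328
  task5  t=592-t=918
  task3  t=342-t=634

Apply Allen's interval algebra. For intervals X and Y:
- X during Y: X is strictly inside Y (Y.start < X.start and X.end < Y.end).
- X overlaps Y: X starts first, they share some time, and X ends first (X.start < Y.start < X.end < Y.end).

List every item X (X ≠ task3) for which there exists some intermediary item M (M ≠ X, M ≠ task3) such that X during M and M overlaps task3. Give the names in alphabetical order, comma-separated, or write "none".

task2

Target task3 = [t=342, t=634].
Intermediaries M with M overlaps task3: task6.
Via task6 — items with X during task6: task2.
Union: task2.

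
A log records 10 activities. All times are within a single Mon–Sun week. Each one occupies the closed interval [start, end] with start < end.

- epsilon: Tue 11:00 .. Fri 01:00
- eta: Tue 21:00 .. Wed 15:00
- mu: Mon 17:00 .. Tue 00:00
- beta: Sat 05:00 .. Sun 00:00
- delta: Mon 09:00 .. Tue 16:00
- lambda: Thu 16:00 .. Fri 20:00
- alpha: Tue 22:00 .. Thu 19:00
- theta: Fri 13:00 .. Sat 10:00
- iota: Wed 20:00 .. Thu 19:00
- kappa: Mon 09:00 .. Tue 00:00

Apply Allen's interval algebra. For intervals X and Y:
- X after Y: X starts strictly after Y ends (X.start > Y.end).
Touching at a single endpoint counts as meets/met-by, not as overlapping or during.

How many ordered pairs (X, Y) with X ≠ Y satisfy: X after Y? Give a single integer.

31

Checking all 90 ordered pairs for relation 'after'; matching pairs in alphabetical order:
(alpha, delta): alpha after delta ✓
(alpha, kappa): alpha after kappa ✓
(alpha, mu): alpha after mu ✓
(beta, alpha): beta after alpha ✓
(beta, delta): beta after delta ✓
(beta, epsilon): beta after epsilon ✓
(beta, eta): beta after eta ✓
(beta, iota): beta after iota ✓
(beta, kappa): beta after kappa ✓
(beta, lambda): beta after lambda ✓
(beta, mu): beta after mu ✓
(epsilon, kappa): epsilon after kappa ✓
(epsilon, mu): epsilon after mu ✓
(eta, delta): eta after delta ✓
(eta, kappa): eta after kappa ✓
(eta, mu): eta after mu ✓
(iota, delta): iota after delta ✓
(iota, eta): iota after eta ✓
(iota, kappa): iota after kappa ✓
(iota, mu): iota after mu ✓
(lambda, delta): lambda after delta ✓
(lambda, eta): lambda after eta ✓
(lambda, kappa): lambda after kappa ✓
(lambda, mu): lambda after mu ✓
... plus 7 further pairs not listed.
Count: 31.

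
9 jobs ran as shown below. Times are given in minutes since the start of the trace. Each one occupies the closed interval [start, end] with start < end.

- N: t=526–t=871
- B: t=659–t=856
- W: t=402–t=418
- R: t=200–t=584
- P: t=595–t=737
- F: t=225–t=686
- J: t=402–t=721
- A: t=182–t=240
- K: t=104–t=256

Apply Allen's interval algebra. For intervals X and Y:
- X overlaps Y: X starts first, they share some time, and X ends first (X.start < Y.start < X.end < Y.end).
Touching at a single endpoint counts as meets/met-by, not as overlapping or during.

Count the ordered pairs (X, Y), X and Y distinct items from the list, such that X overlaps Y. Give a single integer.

15

Checking all 72 ordered pairs for relation 'overlaps'; matching pairs in alphabetical order:
(A, F): A overlaps F ✓
(A, R): A overlaps R ✓
(F, B): F overlaps B ✓
(F, J): F overlaps J ✓
(F, N): F overlaps N ✓
(F, P): F overlaps P ✓
(J, B): J overlaps B ✓
(J, N): J overlaps N ✓
(J, P): J overlaps P ✓
(K, F): K overlaps F ✓
(K, R): K overlaps R ✓
(P, B): P overlaps B ✓
(R, F): R overlaps F ✓
(R, J): R overlaps J ✓
(R, N): R overlaps N ✓
Count: 15.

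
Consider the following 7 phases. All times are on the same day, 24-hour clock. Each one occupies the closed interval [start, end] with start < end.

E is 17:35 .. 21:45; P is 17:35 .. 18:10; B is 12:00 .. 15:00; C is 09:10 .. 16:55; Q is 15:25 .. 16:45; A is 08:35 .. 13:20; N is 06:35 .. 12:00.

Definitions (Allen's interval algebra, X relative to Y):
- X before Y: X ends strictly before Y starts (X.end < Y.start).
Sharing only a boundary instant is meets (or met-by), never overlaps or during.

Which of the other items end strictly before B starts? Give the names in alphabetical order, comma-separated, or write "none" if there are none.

none

Target B = [12:00, 15:00].
A [08:35, 13:20] → overlaps → no.
C [09:10, 16:55] → contains → no.
E [17:35, 21:45] → after → no.
N [06:35, 12:00] → meets → no.
P [17:35, 18:10] → after → no.
Q [15:25, 16:45] → after → no.
Result: none.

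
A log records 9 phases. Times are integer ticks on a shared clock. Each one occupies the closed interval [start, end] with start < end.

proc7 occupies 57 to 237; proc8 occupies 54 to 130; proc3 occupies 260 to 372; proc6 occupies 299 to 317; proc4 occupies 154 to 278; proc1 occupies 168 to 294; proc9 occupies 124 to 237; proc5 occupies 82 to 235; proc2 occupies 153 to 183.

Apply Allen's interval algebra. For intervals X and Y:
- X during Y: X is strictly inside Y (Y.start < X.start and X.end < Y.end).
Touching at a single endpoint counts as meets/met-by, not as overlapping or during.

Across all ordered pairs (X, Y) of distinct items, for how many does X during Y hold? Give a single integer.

Checking all 72 ordered pairs for relation 'during'; matching pairs in alphabetical order:
(proc2, proc5): proc2 during proc5 ✓
(proc2, proc7): proc2 during proc7 ✓
(proc2, proc9): proc2 during proc9 ✓
(proc5, proc7): proc5 during proc7 ✓
(proc6, proc3): proc6 during proc3 ✓
Count: 5.

5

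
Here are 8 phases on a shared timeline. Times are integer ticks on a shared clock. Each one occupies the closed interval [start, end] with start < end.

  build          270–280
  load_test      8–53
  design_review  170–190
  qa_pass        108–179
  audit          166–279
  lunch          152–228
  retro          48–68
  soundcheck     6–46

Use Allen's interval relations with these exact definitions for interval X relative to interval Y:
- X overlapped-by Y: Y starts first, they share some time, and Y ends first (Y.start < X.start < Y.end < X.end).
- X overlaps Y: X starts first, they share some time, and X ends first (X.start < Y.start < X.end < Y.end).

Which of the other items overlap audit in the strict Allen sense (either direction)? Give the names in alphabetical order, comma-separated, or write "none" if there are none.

Target audit = [166, 279].
build [270, 280] → overlapped-by → yes.
design_review [170, 190] → during → no.
load_test [8, 53] → before → no.
lunch [152, 228] → overlaps → yes.
qa_pass [108, 179] → overlaps → yes.
retro [48, 68] → before → no.
soundcheck [6, 46] → before → no.
Result: build, lunch, qa_pass.

build, lunch, qa_pass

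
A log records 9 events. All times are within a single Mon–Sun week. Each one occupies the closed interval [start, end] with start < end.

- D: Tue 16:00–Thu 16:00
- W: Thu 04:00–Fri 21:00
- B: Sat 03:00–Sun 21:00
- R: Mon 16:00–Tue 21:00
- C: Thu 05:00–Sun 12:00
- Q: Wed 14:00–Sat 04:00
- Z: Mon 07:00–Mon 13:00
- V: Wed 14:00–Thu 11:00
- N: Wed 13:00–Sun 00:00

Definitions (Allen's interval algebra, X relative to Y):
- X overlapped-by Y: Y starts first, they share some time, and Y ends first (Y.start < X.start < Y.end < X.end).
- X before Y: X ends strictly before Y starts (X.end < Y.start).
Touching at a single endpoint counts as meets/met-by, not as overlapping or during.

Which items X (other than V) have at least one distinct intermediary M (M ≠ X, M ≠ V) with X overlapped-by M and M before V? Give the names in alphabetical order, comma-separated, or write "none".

Target V = [Wed 14:00, Thu 11:00].
Intermediaries M with M before V: R, Z.
Via R — items with X overlapped-by R: D.
Via Z — items with X overlapped-by Z: none.
Union: D.

D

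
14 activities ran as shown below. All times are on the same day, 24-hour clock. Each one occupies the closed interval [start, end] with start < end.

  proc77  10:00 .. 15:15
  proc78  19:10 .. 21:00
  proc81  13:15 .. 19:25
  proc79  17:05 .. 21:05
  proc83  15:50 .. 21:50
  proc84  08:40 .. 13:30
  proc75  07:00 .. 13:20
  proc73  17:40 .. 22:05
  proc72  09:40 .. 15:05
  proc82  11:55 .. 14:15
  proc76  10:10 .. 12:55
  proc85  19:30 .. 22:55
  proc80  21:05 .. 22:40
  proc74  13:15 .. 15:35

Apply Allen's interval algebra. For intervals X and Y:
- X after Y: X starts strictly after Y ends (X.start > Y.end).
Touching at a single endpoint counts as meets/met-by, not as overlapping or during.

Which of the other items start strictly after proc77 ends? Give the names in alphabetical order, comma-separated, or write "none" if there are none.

proc73, proc78, proc79, proc80, proc83, proc85

Target proc77 = [10:00, 15:15].
proc72 [09:40, 15:05] → overlaps → no.
proc73 [17:40, 22:05] → after → yes.
proc74 [13:15, 15:35] → overlapped-by → no.
proc75 [07:00, 13:20] → overlaps → no.
proc76 [10:10, 12:55] → during → no.
proc78 [19:10, 21:00] → after → yes.
proc79 [17:05, 21:05] → after → yes.
proc80 [21:05, 22:40] → after → yes.
proc81 [13:15, 19:25] → overlapped-by → no.
proc82 [11:55, 14:15] → during → no.
proc83 [15:50, 21:50] → after → yes.
proc84 [08:40, 13:30] → overlaps → no.
proc85 [19:30, 22:55] → after → yes.
Result: proc73, proc78, proc79, proc80, proc83, proc85.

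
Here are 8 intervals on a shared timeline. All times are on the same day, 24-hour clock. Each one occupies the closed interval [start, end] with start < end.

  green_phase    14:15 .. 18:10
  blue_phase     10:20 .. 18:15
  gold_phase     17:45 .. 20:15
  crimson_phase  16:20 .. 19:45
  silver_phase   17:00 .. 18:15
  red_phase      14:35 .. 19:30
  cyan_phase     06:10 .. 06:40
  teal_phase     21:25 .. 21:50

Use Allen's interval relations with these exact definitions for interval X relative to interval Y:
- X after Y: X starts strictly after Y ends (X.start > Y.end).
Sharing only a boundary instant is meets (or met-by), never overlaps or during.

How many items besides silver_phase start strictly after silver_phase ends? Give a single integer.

Target silver_phase = [17:00, 18:15].
blue_phase [10:20, 18:15] → finished-by → no.
crimson_phase [16:20, 19:45] → contains → no.
cyan_phase [06:10, 06:40] → before → no.
gold_phase [17:45, 20:15] → overlapped-by → no.
green_phase [14:15, 18:10] → overlaps → no.
red_phase [14:35, 19:30] → contains → no.
teal_phase [21:25, 21:50] → after → counts.
Total: 1.

1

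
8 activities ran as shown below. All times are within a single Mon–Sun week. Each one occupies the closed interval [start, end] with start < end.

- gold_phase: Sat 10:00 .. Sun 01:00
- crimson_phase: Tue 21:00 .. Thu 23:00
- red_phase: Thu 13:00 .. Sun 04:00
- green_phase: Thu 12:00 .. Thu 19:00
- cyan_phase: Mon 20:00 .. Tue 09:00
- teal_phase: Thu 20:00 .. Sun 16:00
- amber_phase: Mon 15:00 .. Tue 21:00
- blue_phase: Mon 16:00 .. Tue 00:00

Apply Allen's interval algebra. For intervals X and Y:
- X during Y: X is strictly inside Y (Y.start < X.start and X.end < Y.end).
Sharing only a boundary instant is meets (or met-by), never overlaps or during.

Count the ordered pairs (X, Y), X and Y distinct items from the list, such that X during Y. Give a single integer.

5

Checking all 56 ordered pairs for relation 'during'; matching pairs in alphabetical order:
(blue_phase, amber_phase): blue_phase during amber_phase ✓
(cyan_phase, amber_phase): cyan_phase during amber_phase ✓
(gold_phase, red_phase): gold_phase during red_phase ✓
(gold_phase, teal_phase): gold_phase during teal_phase ✓
(green_phase, crimson_phase): green_phase during crimson_phase ✓
Count: 5.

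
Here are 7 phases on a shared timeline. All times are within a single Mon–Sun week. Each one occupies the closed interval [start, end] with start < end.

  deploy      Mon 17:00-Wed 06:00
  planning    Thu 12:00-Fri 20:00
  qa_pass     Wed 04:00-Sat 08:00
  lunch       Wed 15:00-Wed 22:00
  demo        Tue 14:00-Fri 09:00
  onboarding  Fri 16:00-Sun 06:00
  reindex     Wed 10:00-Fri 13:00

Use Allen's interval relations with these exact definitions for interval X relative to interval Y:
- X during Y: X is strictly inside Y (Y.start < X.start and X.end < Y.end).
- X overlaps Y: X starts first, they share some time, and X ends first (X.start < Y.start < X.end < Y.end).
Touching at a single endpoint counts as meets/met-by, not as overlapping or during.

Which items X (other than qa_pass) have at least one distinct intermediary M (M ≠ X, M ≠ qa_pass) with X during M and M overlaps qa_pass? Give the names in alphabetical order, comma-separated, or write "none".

lunch

Target qa_pass = [Wed 04:00, Sat 08:00].
Intermediaries M with M overlaps qa_pass: demo, deploy.
Via demo — items with X during demo: lunch.
Via deploy — items with X during deploy: none.
Union: lunch.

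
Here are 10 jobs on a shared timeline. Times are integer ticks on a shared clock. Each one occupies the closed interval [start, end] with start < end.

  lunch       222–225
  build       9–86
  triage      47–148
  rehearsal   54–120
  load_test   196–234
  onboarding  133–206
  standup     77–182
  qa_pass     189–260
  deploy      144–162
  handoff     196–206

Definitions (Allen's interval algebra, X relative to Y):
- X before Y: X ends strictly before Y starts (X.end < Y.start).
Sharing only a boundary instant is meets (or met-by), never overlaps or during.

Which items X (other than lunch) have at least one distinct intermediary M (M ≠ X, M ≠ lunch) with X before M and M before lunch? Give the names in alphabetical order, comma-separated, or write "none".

build, deploy, rehearsal, standup, triage

Target lunch = [222, 225].
Intermediaries M with M before lunch: build, deploy, handoff, onboarding, rehearsal, standup, triage.
Via build — items with X before build: none.
Via deploy — items with X before deploy: build, rehearsal.
Via handoff — items with X before handoff: build, deploy, rehearsal, standup, triage.
Via onboarding — items with X before onboarding: build, rehearsal.
Via rehearsal — items with X before rehearsal: none.
Via standup — items with X before standup: none.
Via triage — items with X before triage: none.
Union: build, deploy, rehearsal, standup, triage.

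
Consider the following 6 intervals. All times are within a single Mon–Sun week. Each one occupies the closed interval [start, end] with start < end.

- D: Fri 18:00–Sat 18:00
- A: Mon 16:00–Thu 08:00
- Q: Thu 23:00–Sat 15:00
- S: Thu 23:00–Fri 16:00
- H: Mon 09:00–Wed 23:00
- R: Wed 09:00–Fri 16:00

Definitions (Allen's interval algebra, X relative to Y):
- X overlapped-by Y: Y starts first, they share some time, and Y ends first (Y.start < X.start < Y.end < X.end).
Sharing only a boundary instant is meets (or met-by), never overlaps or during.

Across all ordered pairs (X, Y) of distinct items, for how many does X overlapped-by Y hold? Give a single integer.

5

Checking all 30 ordered pairs for relation 'overlapped-by'; matching pairs in alphabetical order:
(A, H): A overlapped-by H ✓
(D, Q): D overlapped-by Q ✓
(Q, R): Q overlapped-by R ✓
(R, A): R overlapped-by A ✓
(R, H): R overlapped-by H ✓
Count: 5.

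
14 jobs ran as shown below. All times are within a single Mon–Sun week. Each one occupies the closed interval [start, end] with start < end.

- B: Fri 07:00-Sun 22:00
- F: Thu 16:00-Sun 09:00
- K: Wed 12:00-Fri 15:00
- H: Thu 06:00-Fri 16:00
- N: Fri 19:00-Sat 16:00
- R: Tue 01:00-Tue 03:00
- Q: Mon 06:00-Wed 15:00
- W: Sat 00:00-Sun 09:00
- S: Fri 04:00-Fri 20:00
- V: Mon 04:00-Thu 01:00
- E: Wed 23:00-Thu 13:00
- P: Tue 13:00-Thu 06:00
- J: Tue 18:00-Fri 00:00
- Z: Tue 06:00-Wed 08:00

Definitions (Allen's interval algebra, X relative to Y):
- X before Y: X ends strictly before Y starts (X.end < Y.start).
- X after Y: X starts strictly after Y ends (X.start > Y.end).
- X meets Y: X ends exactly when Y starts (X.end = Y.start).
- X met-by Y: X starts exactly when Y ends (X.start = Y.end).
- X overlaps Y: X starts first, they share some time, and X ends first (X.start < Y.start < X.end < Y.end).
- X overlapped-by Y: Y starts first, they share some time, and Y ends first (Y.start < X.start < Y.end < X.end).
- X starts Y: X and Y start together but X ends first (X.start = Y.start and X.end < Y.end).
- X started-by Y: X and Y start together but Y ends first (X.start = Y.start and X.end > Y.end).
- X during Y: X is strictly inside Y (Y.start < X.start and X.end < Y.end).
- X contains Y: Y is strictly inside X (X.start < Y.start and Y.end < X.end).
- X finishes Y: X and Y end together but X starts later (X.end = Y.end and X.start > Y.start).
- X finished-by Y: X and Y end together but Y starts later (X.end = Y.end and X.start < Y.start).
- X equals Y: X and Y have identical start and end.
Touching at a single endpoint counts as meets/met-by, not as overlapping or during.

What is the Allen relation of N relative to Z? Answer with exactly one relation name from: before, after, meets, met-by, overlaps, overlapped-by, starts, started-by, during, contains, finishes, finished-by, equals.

N = [Fri 19:00, Sat 16:00]; Z = [Tue 06:00, Wed 08:00].
Compare endpoints: N.start > Z.start, N.start > Z.end, N.end > Z.start, N.end > Z.end.
That pattern is 'after'.

after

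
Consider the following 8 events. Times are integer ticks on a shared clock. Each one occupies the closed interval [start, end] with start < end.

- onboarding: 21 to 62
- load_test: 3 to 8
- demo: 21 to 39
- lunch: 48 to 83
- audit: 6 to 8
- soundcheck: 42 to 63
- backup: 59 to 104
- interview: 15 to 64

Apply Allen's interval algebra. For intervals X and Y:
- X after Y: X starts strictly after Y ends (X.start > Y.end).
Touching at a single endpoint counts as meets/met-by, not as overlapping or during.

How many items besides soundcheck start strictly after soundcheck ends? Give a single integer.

Target soundcheck = [42, 63].
audit [6, 8] → before → no.
backup [59, 104] → overlapped-by → no.
demo [21, 39] → before → no.
interview [15, 64] → contains → no.
load_test [3, 8] → before → no.
lunch [48, 83] → overlapped-by → no.
onboarding [21, 62] → overlaps → no.
Total: 0.

0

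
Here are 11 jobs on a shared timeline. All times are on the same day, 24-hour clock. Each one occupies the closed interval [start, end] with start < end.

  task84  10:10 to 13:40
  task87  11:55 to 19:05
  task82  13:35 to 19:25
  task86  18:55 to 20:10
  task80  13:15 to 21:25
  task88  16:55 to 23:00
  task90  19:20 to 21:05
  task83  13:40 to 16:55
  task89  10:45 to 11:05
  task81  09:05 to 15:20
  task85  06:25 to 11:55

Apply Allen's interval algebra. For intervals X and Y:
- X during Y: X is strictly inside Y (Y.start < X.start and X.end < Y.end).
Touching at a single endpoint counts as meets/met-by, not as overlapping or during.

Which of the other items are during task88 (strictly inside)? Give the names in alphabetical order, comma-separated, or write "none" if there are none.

task86, task90

Target task88 = [16:55, 23:00].
task80 [13:15, 21:25] → overlaps → no.
task81 [09:05, 15:20] → before → no.
task82 [13:35, 19:25] → overlaps → no.
task83 [13:40, 16:55] → meets → no.
task84 [10:10, 13:40] → before → no.
task85 [06:25, 11:55] → before → no.
task86 [18:55, 20:10] → during → yes.
task87 [11:55, 19:05] → overlaps → no.
task89 [10:45, 11:05] → before → no.
task90 [19:20, 21:05] → during → yes.
Result: task86, task90.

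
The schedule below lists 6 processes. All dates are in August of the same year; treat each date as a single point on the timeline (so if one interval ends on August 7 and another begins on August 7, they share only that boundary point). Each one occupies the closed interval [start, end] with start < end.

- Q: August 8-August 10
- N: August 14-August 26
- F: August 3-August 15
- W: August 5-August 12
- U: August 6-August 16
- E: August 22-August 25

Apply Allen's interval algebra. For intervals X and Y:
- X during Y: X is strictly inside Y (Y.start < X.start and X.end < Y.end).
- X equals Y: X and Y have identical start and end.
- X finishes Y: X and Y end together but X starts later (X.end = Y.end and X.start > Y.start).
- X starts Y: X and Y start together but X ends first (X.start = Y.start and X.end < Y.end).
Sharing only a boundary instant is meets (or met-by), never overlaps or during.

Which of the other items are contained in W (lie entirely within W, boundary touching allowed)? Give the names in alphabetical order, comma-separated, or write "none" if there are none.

Target W = [August 5, August 12].
E [August 22, August 25] → after → no.
F [August 3, August 15] → contains → no.
N [August 14, August 26] → after → no.
Q [August 8, August 10] → during → yes.
U [August 6, August 16] → overlapped-by → no.
Result: Q.

Q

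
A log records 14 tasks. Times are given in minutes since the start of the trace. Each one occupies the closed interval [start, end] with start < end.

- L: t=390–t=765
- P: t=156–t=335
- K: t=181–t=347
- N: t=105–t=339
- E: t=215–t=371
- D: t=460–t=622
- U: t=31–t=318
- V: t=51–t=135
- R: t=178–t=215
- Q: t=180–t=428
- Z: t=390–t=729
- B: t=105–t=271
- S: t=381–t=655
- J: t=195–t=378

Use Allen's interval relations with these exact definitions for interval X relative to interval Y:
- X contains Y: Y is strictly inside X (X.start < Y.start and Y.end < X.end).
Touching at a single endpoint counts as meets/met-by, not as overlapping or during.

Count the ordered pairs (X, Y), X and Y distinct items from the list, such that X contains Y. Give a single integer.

14

Checking all 182 ordered pairs for relation 'contains'; matching pairs in alphabetical order:
(B, R): B contains R ✓
(J, E): J contains E ✓
(L, D): L contains D ✓
(N, P): N contains P ✓
(N, R): N contains R ✓
(P, R): P contains R ✓
(Q, E): Q contains E ✓
(Q, J): Q contains J ✓
(Q, K): Q contains K ✓
(S, D): S contains D ✓
(U, B): U contains B ✓
(U, R): U contains R ✓
(U, V): U contains V ✓
(Z, D): Z contains D ✓
Count: 14.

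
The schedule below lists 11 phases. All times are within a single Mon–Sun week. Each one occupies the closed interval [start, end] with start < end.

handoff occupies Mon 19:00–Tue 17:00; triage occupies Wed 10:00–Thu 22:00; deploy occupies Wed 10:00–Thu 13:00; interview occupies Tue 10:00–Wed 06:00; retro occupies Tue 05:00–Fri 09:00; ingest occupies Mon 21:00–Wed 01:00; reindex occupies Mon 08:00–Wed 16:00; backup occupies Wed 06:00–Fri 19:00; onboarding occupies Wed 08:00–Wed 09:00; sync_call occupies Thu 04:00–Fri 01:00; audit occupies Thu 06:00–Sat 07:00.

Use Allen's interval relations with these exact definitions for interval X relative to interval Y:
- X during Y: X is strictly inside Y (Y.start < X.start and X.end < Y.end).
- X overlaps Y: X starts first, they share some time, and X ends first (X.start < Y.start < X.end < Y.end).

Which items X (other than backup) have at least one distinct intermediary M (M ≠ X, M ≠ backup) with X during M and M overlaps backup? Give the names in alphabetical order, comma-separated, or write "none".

deploy, handoff, ingest, interview, onboarding, sync_call, triage

Target backup = [Wed 06:00, Fri 19:00].
Intermediaries M with M overlaps backup: reindex, retro.
Via reindex — items with X during reindex: handoff, ingest, interview, onboarding.
Via retro — items with X during retro: deploy, interview, onboarding, sync_call, triage.
Union: deploy, handoff, ingest, interview, onboarding, sync_call, triage.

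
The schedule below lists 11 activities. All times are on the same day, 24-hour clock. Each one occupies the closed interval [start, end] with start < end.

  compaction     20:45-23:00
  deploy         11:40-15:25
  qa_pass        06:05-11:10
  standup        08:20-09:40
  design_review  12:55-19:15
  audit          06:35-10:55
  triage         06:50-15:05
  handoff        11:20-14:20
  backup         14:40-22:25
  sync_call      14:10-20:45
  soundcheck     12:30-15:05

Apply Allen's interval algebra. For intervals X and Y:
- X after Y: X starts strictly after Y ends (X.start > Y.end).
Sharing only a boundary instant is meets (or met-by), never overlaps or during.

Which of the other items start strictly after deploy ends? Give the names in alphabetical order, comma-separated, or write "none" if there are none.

compaction

Target deploy = [11:40, 15:25].
audit [06:35, 10:55] → before → no.
backup [14:40, 22:25] → overlapped-by → no.
compaction [20:45, 23:00] → after → yes.
design_review [12:55, 19:15] → overlapped-by → no.
handoff [11:20, 14:20] → overlaps → no.
qa_pass [06:05, 11:10] → before → no.
soundcheck [12:30, 15:05] → during → no.
standup [08:20, 09:40] → before → no.
sync_call [14:10, 20:45] → overlapped-by → no.
triage [06:50, 15:05] → overlaps → no.
Result: compaction.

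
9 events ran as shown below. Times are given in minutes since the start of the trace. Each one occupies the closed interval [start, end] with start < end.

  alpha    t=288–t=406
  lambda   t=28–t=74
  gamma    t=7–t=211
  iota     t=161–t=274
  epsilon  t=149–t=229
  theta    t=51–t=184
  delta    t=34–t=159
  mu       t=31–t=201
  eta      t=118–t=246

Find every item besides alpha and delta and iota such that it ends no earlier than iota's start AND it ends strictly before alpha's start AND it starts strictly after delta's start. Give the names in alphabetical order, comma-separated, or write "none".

Conditions: its end is no earlier than iota's start (X.end >= t=161) AND its end is strictly before alpha's start (X.end < t=288) AND its start is strictly after delta's start (X.start > t=34).
epsilon: end t=229 >= t=161? ✓; end t=229 < t=288? ✓; start t=149 > t=34? ✓ → yes.
eta: end t=246 >= t=161? ✓; end t=246 < t=288? ✓; start t=118 > t=34? ✓ → yes.
gamma: end t=211 >= t=161? ✓; end t=211 < t=288? ✓; start t=7 > t=34? ✗ → no.
lambda: end t=74 >= t=161? ✗; end t=74 < t=288? ✓; start t=28 > t=34? ✗ → no.
mu: end t=201 >= t=161? ✓; end t=201 < t=288? ✓; start t=31 > t=34? ✗ → no.
theta: end t=184 >= t=161? ✓; end t=184 < t=288? ✓; start t=51 > t=34? ✓ → yes.
Result: epsilon, eta, theta.

epsilon, eta, theta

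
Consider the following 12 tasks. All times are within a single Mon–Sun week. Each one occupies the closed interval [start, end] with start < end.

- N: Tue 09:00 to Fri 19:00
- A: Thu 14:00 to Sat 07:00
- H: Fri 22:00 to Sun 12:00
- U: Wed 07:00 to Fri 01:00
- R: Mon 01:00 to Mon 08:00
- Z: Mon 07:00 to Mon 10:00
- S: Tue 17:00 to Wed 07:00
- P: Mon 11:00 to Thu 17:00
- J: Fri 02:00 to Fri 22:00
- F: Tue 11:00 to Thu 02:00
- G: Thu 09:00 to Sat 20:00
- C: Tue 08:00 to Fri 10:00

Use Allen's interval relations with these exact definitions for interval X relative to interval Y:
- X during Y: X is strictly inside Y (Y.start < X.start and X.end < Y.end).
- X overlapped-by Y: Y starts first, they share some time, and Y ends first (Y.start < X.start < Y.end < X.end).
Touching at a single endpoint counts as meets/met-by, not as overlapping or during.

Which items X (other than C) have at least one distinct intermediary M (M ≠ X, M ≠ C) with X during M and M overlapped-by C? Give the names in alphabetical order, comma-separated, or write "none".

Target C = [Tue 08:00, Fri 10:00].
Intermediaries M with M overlapped-by C: A, G, J, N.
Via A — items with X during A: J.
Via G — items with X during G: A, J.
Via J — items with X during J: none.
Via N — items with X during N: F, S, U.
Union: A, F, J, S, U.

A, F, J, S, U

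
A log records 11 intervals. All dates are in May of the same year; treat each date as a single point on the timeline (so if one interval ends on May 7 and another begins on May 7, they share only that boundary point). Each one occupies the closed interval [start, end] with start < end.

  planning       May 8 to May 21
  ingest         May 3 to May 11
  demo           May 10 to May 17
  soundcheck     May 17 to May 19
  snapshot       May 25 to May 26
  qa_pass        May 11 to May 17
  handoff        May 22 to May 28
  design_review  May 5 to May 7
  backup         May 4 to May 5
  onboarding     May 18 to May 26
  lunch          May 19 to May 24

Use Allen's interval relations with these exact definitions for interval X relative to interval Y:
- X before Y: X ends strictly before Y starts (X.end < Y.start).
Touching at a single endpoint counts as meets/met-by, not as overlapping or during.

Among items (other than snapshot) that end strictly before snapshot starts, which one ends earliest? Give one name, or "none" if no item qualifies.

Target snapshot = [May 25, May 26].
backup [May 4, May 5] → before → candidate.
demo [May 10, May 17] → before → candidate.
design_review [May 5, May 7] → before → candidate.
handoff [May 22, May 28] → contains → excluded.
ingest [May 3, May 11] → before → candidate.
lunch [May 19, May 24] → before → candidate.
onboarding [May 18, May 26] → finished-by → excluded.
planning [May 8, May 21] → before → candidate.
qa_pass [May 11, May 17] → before → candidate.
soundcheck [May 17, May 19] → before → candidate.
Among candidates, earliest end is May 5 → backup.

backup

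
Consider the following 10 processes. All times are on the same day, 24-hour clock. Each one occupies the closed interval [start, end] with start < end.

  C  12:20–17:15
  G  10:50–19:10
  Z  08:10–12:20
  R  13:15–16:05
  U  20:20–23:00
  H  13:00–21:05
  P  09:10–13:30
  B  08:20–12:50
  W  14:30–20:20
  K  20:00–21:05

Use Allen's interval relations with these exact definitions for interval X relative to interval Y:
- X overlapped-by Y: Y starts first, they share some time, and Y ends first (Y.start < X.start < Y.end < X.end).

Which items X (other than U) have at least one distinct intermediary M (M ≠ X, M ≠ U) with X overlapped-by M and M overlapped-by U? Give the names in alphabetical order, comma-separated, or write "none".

Target U = [20:20, 23:00].
Intermediaries M with M overlapped-by U: none.
Union: none.

none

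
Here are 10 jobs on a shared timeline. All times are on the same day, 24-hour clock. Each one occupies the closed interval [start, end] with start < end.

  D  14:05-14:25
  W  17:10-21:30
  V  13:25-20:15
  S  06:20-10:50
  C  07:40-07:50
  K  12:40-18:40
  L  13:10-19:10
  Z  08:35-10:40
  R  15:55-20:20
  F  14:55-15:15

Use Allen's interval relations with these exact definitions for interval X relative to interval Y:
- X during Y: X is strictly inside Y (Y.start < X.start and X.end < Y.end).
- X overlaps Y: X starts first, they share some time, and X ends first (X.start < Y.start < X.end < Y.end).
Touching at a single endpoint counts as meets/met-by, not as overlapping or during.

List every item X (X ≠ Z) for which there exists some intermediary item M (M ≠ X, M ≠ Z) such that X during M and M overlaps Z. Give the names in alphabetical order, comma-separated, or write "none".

Target Z = [08:35, 10:40].
Intermediaries M with M overlaps Z: none.
Union: none.

none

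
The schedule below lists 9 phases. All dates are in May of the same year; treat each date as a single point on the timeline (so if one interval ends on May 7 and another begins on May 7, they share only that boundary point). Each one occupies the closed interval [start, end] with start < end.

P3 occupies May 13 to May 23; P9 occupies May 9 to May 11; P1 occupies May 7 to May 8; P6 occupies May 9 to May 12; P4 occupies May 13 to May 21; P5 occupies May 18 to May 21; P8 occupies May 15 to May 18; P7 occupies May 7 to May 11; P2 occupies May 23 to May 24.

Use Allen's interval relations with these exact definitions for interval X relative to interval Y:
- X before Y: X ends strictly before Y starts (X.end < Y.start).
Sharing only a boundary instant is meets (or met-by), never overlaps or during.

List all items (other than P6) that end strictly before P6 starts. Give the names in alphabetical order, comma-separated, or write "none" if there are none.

Target P6 = [May 9, May 12].
P1 [May 7, May 8] → before → yes.
P2 [May 23, May 24] → after → no.
P3 [May 13, May 23] → after → no.
P4 [May 13, May 21] → after → no.
P5 [May 18, May 21] → after → no.
P7 [May 7, May 11] → overlaps → no.
P8 [May 15, May 18] → after → no.
P9 [May 9, May 11] → starts → no.
Result: P1.

P1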